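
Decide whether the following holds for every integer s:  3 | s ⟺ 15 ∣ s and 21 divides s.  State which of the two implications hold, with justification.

Converse. Suppose 15 ∣ s and 21 ∣ s. Any common multiple of 15 and 21 is a multiple of their lcm; here lcm(15, 21) = 15·21/gcd(15, 21) = 315/3 = 105, so 105 ∣ s. Since 3 ∣ 105, it follows that 3 ∣ s.

Forward direction. This fails: take s = 3. Certainly 3 ∣ 3, but 15 ∤ 3.

Not equivalent: only (⇐) holds.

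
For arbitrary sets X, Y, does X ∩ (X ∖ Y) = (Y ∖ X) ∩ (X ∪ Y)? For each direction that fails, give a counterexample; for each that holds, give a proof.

Neither inclusion holds.

Forward inclusion. This inclusion fails. Take X = {1}, Y = ∅; then 1 ∈ X ∩ (X ∖ Y) but 1 ∉ (Y ∖ X) ∩ (X ∪ Y).

Reverse inclusion. This inclusion fails. Take X = ∅, Y = {1}; then 1 ∈ (Y ∖ X) ∩ (X ∪ Y) but 1 ∉ X ∩ (X ∖ Y).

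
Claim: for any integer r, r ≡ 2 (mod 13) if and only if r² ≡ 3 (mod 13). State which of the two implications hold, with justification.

[⇒] This fails: take r = 2. Then 2 ≡ 2 (mod 13), but 2² = 4 ≡ 4 (mod 13), not 3.

[⇐] This fails: take r = 4. Then 4² = 16 ≡ 3 (mod 13), yet 4 ≡ 4 (mod 13), not 2.

Neither direction holds.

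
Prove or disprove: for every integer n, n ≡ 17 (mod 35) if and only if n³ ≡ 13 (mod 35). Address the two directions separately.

The forward direction holds; the converse fails.

(⟸) This fails: take n = 12. Then 12³ = 1728 ≡ 13 (mod 35), yet 12 ≡ 12 (mod 35), not 17.

(⟹) Suppose n ≡ 17 (mod 35). Write n = 35j + 17. Then (35j + 17)³ = 42875j³ + 62475j² + 30345j + 4913 = 35(1225j³ + 1785j² + 867j + 140) + 13, so n³ ≡ 13 (mod 35).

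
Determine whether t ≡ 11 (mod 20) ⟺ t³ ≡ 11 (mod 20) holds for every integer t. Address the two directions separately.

[⇒] Suppose t ≡ 11 (mod 20). Write t = 20j + 11. Then (20j + 11)³ = 8000j³ + 13200j² + 7260j + 1331 = 20(400j³ + 660j² + 363j + 66) + 11, so t³ ≡ 11 (mod 20).

[⇐] Conversely, suppose t³ ≡ 11 (mod 20). The only residue r in {0, …, 19} with r³ ≡ 11 (mod 20) is r = 11, so t ≡ 11 (mod 20).

Equivalent; both directions hold.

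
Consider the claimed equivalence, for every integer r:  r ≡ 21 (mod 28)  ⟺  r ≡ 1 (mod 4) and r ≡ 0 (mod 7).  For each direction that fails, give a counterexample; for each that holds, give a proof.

The biconditional holds.

(⟹) Suppose r ≡ 21 (mod 28); write r = 28j + 21. Since 4 ∣ 28, reducing mod 4 gives r ≡ 21 ≡ 1 (mod 4); since 7 ∣ 28, reducing mod 7 gives r ≡ 21 ≡ 0 (mod 7).

(⟸) Conversely, if r ≡ 1 (mod 4) and r ≡ 0 (mod 7), then by the Chinese remainder theorem r ≡ 21 (mod 28). This is exactly r ≡ 21 (mod 28).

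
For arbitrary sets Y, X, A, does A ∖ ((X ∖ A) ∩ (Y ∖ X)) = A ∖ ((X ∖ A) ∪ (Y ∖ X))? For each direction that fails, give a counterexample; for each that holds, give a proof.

Forward inclusion. This inclusion fails. Take Y = {1}, X = ∅, A = {1}; then 1 ∈ A ∖ ((X ∖ A) ∩ (Y ∖ X)) but 1 ∉ A ∖ ((X ∖ A) ∪ (Y ∖ X)).

Reverse inclusion. Let x ∈ A ∖ ((X ∖ A) ∪ (Y ∖ X)). Then either x ∈ A and x ∉ Y, X; or x ∈ X ∩ A and x ∉ Y; or x ∈ Y ∩ X ∩ A. In each case x ∈ A ∖ ((X ∖ A) ∩ (Y ∖ X)), so A ∖ ((X ∖ A) ∪ (Y ∖ X)) ⊆ A ∖ ((X ∖ A) ∩ (Y ∖ X)).

(⊆) fails; (⊇) holds.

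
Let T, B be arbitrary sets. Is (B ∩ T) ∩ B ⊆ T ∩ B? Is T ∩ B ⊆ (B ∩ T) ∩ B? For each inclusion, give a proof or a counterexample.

Forward inclusion. Let x ∈ (B ∩ T) ∩ B. Then x ∈ T ∩ B, from which x ∈ T ∩ B.

Reverse inclusion. Let x ∈ T ∩ B. Then x ∈ T ∩ B, from which x ∈ (B ∩ T) ∩ B.

The two sets are equal.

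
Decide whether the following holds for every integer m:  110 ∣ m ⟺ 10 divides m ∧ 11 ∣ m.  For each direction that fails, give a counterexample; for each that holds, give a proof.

Equivalent; both directions hold.

Converse. Suppose 10 ∣ m and 11 ∣ m. Any common multiple of 10 and 11 is a multiple of their lcm; here gcd(10, 11) = 1, so lcm(10, 11) = 10·11 = 110, so 110 ∣ m.

Forward direction. If 110 ∣ m, write m = 110q. Since 110 = 11·10, m = 10·(11q), so 10 ∣ m; and since 110 = 10·11, m = 11·(10q), so 11 ∣ m.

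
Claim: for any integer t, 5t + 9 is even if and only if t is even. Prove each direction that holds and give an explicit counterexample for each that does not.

Neither implication holds.

[⇒] This fails: t = 7 gives 5t + 9 = 44, which is even, but 7 is odd, not even.

[⇐] This also fails: t = 2 is even, but 5t + 9 = 19 is odd, not even.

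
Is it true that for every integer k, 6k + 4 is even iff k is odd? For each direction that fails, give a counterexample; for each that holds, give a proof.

The forward direction fails; the converse holds.

(⟹) This fails: take k = 0. Then 6k + 4 = 4, which is even, yet k = 0 is even, not odd.

(⟸) Suppose k is odd. Since 6 is even, 6k is even for every k, so 6k + 4 has the same parity as 4, which is even. Hence 6k + 4 is even.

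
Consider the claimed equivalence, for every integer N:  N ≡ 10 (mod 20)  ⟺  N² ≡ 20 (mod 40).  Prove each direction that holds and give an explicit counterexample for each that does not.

(⟸) The residues r modulo 40 with r² ≡ 20 (mod 40) are exactly {10, 30}, and each is ≡ 10 (mod 20).

(⟹) Suppose N ≡ 10 (mod 20). Working modulo 40, N ∈ {10, 30}; for each such r, r² ≡ 20 (mod 40).

Equivalent; both directions hold.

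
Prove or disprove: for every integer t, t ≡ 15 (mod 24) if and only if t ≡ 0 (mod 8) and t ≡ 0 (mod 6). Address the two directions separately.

(⇒) fails and (⇐) fails.

(→) This fails: t = 15 gives 15 ≡ 15 (mod 24) but 15 ≡ 7 (mod 8), so the conjunction on the right does not hold.

(←) This fails: t = 0 satisfies both congruences on the right (0 ≡ 0 mod 8 and 0 ≡ 0 mod 6) yet 0 ≡ 0 (mod 24), not 15.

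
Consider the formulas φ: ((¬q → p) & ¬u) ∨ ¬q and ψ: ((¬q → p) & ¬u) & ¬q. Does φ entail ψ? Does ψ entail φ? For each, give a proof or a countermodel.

(⟹) This fails. Under u = F, q = F, p = F, the left side is true but the right side is false.

(⟸) Assume the antecedent. If u is true, the antecedent cannot hold. If u is false, ((¬q → p) & ¬u) ∨ ¬q reduces to true regardless of the other variables. Either way ((¬q → p) & ¬u) ∨ ¬q holds.

(⇒) fails; (⇐) holds.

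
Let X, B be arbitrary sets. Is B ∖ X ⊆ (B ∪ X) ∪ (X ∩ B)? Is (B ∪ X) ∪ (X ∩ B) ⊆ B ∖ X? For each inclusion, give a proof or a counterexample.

Forward inclusion. Let x ∈ B ∖ X. Then x ∈ B and x ∉ X, from which x ∈ (B ∪ X) ∪ (X ∩ B).

Reverse inclusion. This inclusion fails. Take X = {1}, B = ∅; then 1 ∈ (B ∪ X) ∪ (X ∩ B) but 1 ∉ B ∖ X.

The sets are not equal: only the forward inclusion holds.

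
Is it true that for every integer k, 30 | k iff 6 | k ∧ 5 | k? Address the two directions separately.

Both directions hold.

(⟹) If 30 ∣ k, write k = 30q. Since 30 = 5·6, k = 6·(5q), so 6 ∣ k; and since 30 = 6·5, k = 5·(6q), so 5 ∣ k.

(⟸) Suppose 6 ∣ k and 5 ∣ k. Any common multiple of 6 and 5 is a multiple of their lcm; here gcd(6, 5) = 1, so lcm(6, 5) = 6·5 = 30, so 30 ∣ k.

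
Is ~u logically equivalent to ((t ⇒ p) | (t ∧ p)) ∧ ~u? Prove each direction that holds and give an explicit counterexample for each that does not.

(⇐) Assume the antecedent. If u is true, the antecedent cannot hold. If u is false, ~u reduces to true regardless of the other variables. Either way ~u holds.

(⇒) This fails. Under u = F, p = F, t = T, the left side is true but the right side is false.

The forward direction fails; the converse holds.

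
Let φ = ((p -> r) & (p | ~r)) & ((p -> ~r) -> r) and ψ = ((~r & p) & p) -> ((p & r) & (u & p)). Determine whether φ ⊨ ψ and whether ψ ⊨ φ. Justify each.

Not equivalent: only (⇒) holds.

(⇒) Assume the antecedent. If p is true, the antecedent forces (p = T, r = T, u = F) or (p = T, r = T, u = T), and the consequent holds there. If p is false, the antecedent cannot hold. Either way the consequent holds.

(⇐) This fails. Under p = F, r = F, u = F, the left side is false but the right side is true.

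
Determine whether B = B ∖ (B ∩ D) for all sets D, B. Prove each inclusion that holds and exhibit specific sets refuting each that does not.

(⊆) This inclusion fails. Take D = {1}, B = {1}; then 1 ∈ B but 1 ∉ B ∖ (B ∩ D).

(⊇) Let x ∈ B ∖ (B ∩ D). Then x ∈ B and x ∉ D, from which x ∈ B.

The sets are not equal: only the reverse inclusion holds.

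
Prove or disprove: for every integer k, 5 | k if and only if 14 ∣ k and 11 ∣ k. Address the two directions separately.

Forward direction. This fails: take k = 5. Certainly 5 ∣ 5, but 14 ∤ 5.

Converse. This fails: take k = 154. Both 14 ∣ 154 and 11 ∣ 154, yet 154 is not a multiple of 5 (since 154 = 30·5 + 4), so 5 ∤ 154.

(⇒) fails and (⇐) fails.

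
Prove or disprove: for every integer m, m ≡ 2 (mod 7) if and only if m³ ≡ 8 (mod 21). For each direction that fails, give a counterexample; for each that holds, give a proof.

(⇒) fails and (⇐) fails.

[⇒] This fails: take m = 9. Then 9 ≡ 2 (mod 7), but 9³ = 729 ≡ 15 (mod 21), not 8.

[⇐] This fails: take m = 8. Then 8³ = 512 ≡ 8 (mod 21), yet 8 ≡ 1 (mod 7), not 2.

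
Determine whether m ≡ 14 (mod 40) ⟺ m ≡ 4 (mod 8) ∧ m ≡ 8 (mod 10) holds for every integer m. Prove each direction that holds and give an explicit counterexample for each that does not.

Neither direction holds.

(→) This fails: m = 14 gives 14 ≡ 14 (mod 40) but 14 ≡ 6 (mod 8), so the conjunction on the right does not hold.

(←) This fails: m = 28 satisfies both congruences on the right (28 ≡ 4 mod 8 and 28 ≡ 8 mod 10) yet 28 ≡ 28 (mod 40), not 14.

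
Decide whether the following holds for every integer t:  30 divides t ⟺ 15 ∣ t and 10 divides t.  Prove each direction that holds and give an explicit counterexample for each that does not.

[⇒] If 30 ∣ t, write t = 30q. Since 30 = 2·15, t = 15·(2q), so 15 ∣ t; and since 30 = 3·10, t = 10·(3q), so 10 ∣ t.

[⇐] Suppose 15 ∣ t and 10 ∣ t. Any common multiple of 15 and 10 is a multiple of their lcm; here lcm(15, 10) = 15·10/gcd(15, 10) = 150/5 = 30, so 30 ∣ t.

The biconditional holds.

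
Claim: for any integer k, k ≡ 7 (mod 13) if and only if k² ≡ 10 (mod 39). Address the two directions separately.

Both directions fail.

(⟹) This fails: take k = 33. Then 33 ≡ 7 (mod 13), but 33² = 1089 ≡ 36 (mod 39), not 10.

(⟸) This fails: take k = 19. Then 19² = 361 ≡ 10 (mod 39), yet 19 ≡ 6 (mod 13), not 7.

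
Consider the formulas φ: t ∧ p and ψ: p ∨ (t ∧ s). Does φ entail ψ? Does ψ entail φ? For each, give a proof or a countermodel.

Only the forward direction holds.

(→) Assume the antecedent. If s is true, the antecedent forces (s = T, p = T, t = T), and p ∨ (t ∧ s) holds there. If s is false, the antecedent forces (s = F, p = T, t = T), and p ∨ (t ∧ s) holds there. Either way p ∨ (t ∧ s) holds.

(←) This fails. Under s = F, p = T, t = F, the left side is false but the right side is true.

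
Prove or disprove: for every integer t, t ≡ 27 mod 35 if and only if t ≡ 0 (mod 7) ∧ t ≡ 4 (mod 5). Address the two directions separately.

(→) This fails: t = 27 gives 27 ≡ 27 (mod 35) but 27 ≡ 6 (mod 7), so the conjunction on the right does not hold.

(←) This fails: t = 14 satisfies both congruences on the right (14 ≡ 0 mod 7 and 14 ≡ 4 mod 5) yet 14 ≡ 14 (mod 35), not 27.

Both directions fail.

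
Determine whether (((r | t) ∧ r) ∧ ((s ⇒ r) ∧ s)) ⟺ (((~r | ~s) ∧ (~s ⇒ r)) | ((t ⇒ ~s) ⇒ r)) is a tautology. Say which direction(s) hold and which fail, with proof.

(⟸) This fails. Under r = T, s = F, t = F, the left side is false but the right side is true.

(⟹) Assume the antecedent. If r is true, the consequent reduces to true regardless of the other variables. If r is false, the antecedent cannot hold. Either way the consequent holds.

The forward direction holds; the converse fails.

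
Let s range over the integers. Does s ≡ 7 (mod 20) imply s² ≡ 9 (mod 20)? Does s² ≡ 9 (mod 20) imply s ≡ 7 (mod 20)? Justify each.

(⟸) This fails: take s = 3. Then 3² = 9 ≡ 9 (mod 20), yet 3 ≡ 3 (mod 20), not 7.

(⟹) Suppose s ≡ 7 (mod 20). Write s = 20j + 7. Then (20j + 7)² = 400j² + 280j + 49 = 20(20j² + 14j + 2) + 9, so s² ≡ 9 (mod 20).

The forward direction holds; the converse fails.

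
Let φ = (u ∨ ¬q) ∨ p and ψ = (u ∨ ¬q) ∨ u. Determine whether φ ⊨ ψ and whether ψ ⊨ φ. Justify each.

(⇒) fails; (⇐) holds.

(→) This fails. Under q = T, u = F, p = T, the left side is true but the right side is false.

(←) Assume the antecedent. If q is true, the antecedent forces (q = T, u = T, p = F) or (q = T, u = T, p = T), and (u ∨ ¬q) ∨ p holds there. If q is false, (u ∨ ¬q) ∨ p reduces to true regardless of the other variables. Either way (u ∨ ¬q) ∨ p holds.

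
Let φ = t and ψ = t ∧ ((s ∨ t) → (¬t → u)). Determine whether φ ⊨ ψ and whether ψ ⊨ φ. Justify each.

Both directions hold; the statement is true.

(⟹) Assume the antecedent. If u is true, the antecedent forces (u = T, t = T, s = F) or (u = T, t = T, s = T), and t ∧ ((s ∨ t) → (¬t → u)) holds there. If u is false, the antecedent forces (u = F, t = T, s = F) or (u = F, t = T, s = T), and t ∧ ((s ∨ t) → (¬t → u)) holds there. Either way t ∧ ((s ∨ t) → (¬t → u)) holds.

(⟸) Assume the antecedent. If u is true, the antecedent forces (u = T, t = T, s = F) or (u = T, t = T, s = T), and t holds there. If u is false, the antecedent forces (u = F, t = T, s = F) or (u = F, t = T, s = T), and t holds there. Either way t holds.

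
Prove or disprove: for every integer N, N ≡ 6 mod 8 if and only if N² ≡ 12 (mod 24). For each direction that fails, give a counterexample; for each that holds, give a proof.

Neither direction holds.

(→) This fails: take N = 14. Then 14 ≡ 6 (mod 8), but 14² = 196 ≡ 4 (mod 24), not 12.

(←) This fails: take N = 18. Then 18² = 324 ≡ 12 (mod 24), yet 18 ≡ 2 (mod 8), not 6.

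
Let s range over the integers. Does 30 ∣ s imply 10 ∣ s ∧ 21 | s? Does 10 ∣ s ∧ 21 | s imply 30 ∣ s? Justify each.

Only the reverse direction holds.

[⇒] This fails: take s = 30. Certainly 30 ∣ 30, but 21 ∤ 30.

[⇐] Suppose 10 ∣ s and 21 ∣ s. Any common multiple of 10 and 21 is a multiple of their lcm; here gcd(10, 21) = 1, so lcm(10, 21) = 10·21 = 210, so 210 ∣ s. Since 30 ∣ 210, it follows that 30 ∣ s.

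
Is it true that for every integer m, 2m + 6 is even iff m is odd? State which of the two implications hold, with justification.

Only the reverse direction holds.

(⟹) This fails: take m = 6. Then 2m + 6 = 18, which is even, yet m = 6 is even, not odd.

(⟸) Suppose m is odd. Since 2 is even, 2m is even for every m, so 2m + 6 has the same parity as 6, which is even. Hence 2m + 6 is even.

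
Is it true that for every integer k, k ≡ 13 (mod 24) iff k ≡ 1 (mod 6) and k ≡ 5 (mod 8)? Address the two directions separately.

[⇐] If k ≡ 1 (mod 6) and k ≡ 5 (mod 8), then by the Chinese remainder theorem k ≡ 13 (mod 24). This is exactly k ≡ 13 (mod 24).

[⇒] Suppose k ≡ 13 (mod 24); write k = 24j + 13. Since 6 ∣ 24, reducing mod 6 gives k ≡ 13 ≡ 1 (mod 6); since 8 ∣ 24, reducing mod 8 gives k ≡ 13 ≡ 5 (mod 8).

The biconditional holds.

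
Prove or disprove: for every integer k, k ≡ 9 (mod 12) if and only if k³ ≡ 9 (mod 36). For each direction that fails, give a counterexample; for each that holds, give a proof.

Equivalent; both directions hold.

Forward direction. Suppose k ≡ 9 (mod 12). Working modulo 36, k ∈ {9, 21, 33}; for each such r, r³ ≡ 9 (mod 36).

Converse. The residues r modulo 36 with r³ ≡ 9 (mod 36) are exactly {9, 21, 33}, and each is ≡ 9 (mod 12).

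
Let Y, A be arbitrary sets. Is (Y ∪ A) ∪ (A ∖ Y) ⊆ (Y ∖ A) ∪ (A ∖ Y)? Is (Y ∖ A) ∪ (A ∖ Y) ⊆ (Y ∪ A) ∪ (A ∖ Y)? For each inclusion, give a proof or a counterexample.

(⊆) This inclusion fails. Take Y = {1}, A = {1}; then 1 ∈ (Y ∪ A) ∪ (A ∖ Y) but 1 ∉ (Y ∖ A) ∪ (A ∖ Y).

(⊇) Let x ∈ (Y ∖ A) ∪ (A ∖ Y). Then either x ∈ Y and x ∉ A; or x ∈ A and x ∉ Y. In each case x ∈ (Y ∪ A) ∪ (A ∖ Y), so (Y ∖ A) ∪ (A ∖ Y) ⊆ (Y ∪ A) ∪ (A ∖ Y).

The sets are not equal: only the reverse inclusion holds.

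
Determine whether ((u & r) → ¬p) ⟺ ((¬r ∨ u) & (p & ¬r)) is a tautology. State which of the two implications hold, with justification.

(⇒) fails; (⇐) holds.

(⇒) This fails. Under r = F, p = F, u = F, the left side is true but the right side is false.

(⇐) Assume the antecedent. If r is true, the antecedent cannot hold. If r is false, (u & r) → ¬p reduces to true regardless of the other variables. Either way (u & r) → ¬p holds.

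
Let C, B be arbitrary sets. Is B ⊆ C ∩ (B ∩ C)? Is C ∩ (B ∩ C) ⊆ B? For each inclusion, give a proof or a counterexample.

(⊆) fails; (⊇) holds.

(⟹) This inclusion fails. Take C = ∅, B = {1}; then 1 ∈ B but 1 ∉ C ∩ (B ∩ C).

(⟸) Let x ∈ C ∩ (B ∩ C). Then x ∈ C ∩ B, from which x ∈ B.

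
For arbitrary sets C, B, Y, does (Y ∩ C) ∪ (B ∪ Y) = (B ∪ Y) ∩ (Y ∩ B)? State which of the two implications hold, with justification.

(⟸) Let x ∈ (B ∪ Y) ∩ (Y ∩ B). Then either x ∈ B ∩ Y and x ∉ C; or x ∈ C ∩ B ∩ Y. In each case x ∈ (Y ∩ C) ∪ (B ∪ Y), so (B ∪ Y) ∩ (Y ∩ B) ⊆ (Y ∩ C) ∪ (B ∪ Y).

(⟹) This inclusion fails. Take C = ∅, B = {1}, Y = ∅; then 1 ∈ (Y ∩ C) ∪ (B ∪ Y) but 1 ∉ (B ∪ Y) ∩ (Y ∩ B).

(⊆) fails; (⊇) holds.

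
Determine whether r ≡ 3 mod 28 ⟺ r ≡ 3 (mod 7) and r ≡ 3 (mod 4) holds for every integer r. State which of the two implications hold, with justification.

[⇒] Suppose r ≡ 3 (mod 28); write r = 28j + 3. Since 7 ∣ 28, reducing mod 7 gives r ≡ 3 (mod 7); since 4 ∣ 28, reducing mod 4 gives r ≡ 3 (mod 4).

[⇐] Conversely, if r ≡ 3 (mod 7) and r ≡ 3 (mod 4), then by the Chinese remainder theorem r ≡ 3 (mod 28). This is exactly r ≡ 3 (mod 28).

Both directions hold; the statement is true.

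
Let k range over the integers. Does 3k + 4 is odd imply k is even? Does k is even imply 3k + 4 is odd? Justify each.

Neither direction holds.

[⇒] This fails: k = 1 gives 3k + 4 = 7, which is odd, but 1 is odd, not even.

[⇐] This also fails: k = 4 is even, but 3k + 4 = 16 is even, not odd.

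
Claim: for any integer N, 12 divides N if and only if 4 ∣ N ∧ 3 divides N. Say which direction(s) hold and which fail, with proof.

Equivalent; both directions hold.

(⇐) Suppose 4 ∣ N and 3 ∣ N. Any common multiple of 4 and 3 is a multiple of their lcm; here gcd(4, 3) = 1, so lcm(4, 3) = 4·3 = 12, so 12 ∣ N.

(⇒) If 12 ∣ N, write N = 12q. Since 12 = 3·4, N = 4·(3q), so 4 ∣ N; and since 12 = 4·3, N = 3·(4q), so 3 ∣ N.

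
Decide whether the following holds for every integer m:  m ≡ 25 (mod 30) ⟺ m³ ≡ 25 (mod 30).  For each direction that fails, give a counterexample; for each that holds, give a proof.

The biconditional holds.

Forward direction. Suppose m ≡ 25 (mod 30). Write m = 30j + 25. Then (30j + 25)³ = 27000j³ + 67500j² + 56250j + 15625 = 30(900j³ + 2250j² + 1875j + 520) + 25, so m³ ≡ 25 (mod 30).

Converse. Suppose m³ ≡ 25 (mod 30). The only residue r in {0, …, 29} with r³ ≡ 25 (mod 30) is r = 25, so m ≡ 25 (mod 30).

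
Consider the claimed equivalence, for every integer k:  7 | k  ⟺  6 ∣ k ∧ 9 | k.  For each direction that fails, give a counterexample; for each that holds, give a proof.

(⇒) fails and (⇐) fails.

Forward direction. This fails: take k = 7. Certainly 7 ∣ 7, but 6 ∤ 7.

Converse. This fails: take k = 18. Both 6 ∣ 18 and 9 ∣ 18, yet 18 is not a multiple of 7 (since 18 = 2·7 + 4), so 7 ∤ 18.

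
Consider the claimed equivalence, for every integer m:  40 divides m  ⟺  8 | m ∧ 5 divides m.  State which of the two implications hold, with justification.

Forward direction. If 40 ∣ m, write m = 40q. Since 40 = 5·8, m = 8·(5q), so 8 ∣ m; and since 40 = 8·5, m = 5·(8q), so 5 ∣ m.

Converse. Suppose 8 ∣ m and 5 ∣ m. Any common multiple of 8 and 5 is a multiple of their lcm; here gcd(8, 5) = 1, so lcm(8, 5) = 8·5 = 40, so 40 ∣ m.

Equivalent; both directions hold.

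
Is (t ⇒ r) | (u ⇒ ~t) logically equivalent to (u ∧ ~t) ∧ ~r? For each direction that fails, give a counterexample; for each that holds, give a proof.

(⇒) This fails. Under t = F, r = F, u = F, the left side is true but the right side is false.

(⇐) Assume the antecedent. If t is true, the antecedent cannot hold. If t is false, (t ⇒ r) | (u ⇒ ~t) reduces to true regardless of the other variables. Either way (t ⇒ r) | (u ⇒ ~t) holds.

Only the converse holds.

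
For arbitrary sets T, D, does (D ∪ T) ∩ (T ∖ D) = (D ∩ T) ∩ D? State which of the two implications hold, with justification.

Forward inclusion. This inclusion fails. Take T = {1}, D = ∅; then 1 ∈ (D ∪ T) ∩ (T ∖ D) but 1 ∉ (D ∩ T) ∩ D.

Reverse inclusion. This inclusion fails. Take T = {1}, D = {1}; then 1 ∈ (D ∩ T) ∩ D but 1 ∉ (D ∪ T) ∩ (T ∖ D).

(⊆) fails and (⊇) fails.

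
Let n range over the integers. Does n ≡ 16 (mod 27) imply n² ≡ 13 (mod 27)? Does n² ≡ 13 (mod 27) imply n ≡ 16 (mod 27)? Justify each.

Only the forward implication holds.

[⇒] Suppose n ≡ 16 (mod 27). Write n = 27j + 16. Then (27j + 16)² = 729j² + 864j + 256 = 27(27j² + 32j + 9) + 13, so n² ≡ 13 (mod 27).

[⇐] This fails: take n = 11. Then 11² = 121 ≡ 13 (mod 27), yet 11 ≡ 11 (mod 27), not 16.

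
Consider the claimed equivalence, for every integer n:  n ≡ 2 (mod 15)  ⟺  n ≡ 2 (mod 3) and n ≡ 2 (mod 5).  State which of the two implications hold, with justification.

(⟹) Suppose n ≡ 2 (mod 15); write n = 15j + 2. Since 3 ∣ 15, reducing mod 3 gives n ≡ 2 (mod 3); since 5 ∣ 15, reducing mod 5 gives n ≡ 2 (mod 5).

(⟸) Conversely, if n ≡ 2 (mod 3) and n ≡ 2 (mod 5), then by the Chinese remainder theorem n ≡ 2 (mod 15). This is exactly n ≡ 2 (mod 15).

Both directions hold; the statement is true.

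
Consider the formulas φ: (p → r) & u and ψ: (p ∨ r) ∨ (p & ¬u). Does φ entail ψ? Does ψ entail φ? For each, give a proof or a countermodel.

(→) This fails. Under p = F, u = T, r = F, the left side is true but the right side is false.

(←) This fails. Under p = T, u = F, r = F, the left side is false but the right side is true.

(⇒) fails and (⇐) fails.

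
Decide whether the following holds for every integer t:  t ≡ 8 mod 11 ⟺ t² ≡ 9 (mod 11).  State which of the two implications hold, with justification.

Only the forward implication holds.

(⟹) Suppose t ≡ 8 mod 11. Write t = 11j + 8. Then (11j + 8)² = 121j² + 176j + 64 = 11(11j² + 16j + 5) + 9, so t² ≡ 9 (mod 11).

(⟸) This fails: take t = 3. Then 3² = 9 ≡ 9 (mod 11), yet 3 ≡ 3 (mod 11), not 8.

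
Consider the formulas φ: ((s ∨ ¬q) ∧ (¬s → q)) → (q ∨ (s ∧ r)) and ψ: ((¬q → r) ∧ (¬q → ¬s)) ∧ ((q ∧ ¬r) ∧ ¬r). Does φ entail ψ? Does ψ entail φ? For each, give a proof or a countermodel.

(⇒) fails; (⇐) holds.

(→) This fails. Under s = F, q = F, r = F, the left side is true but the right side is false.

(←) Assume the antecedent. If s is true, the antecedent forces (s = T, q = T, r = F), and the consequent holds there. If s is false, the consequent reduces to true regardless of the other variables. Either way the consequent holds.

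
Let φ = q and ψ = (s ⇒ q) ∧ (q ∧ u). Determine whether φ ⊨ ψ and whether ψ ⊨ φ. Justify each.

[⇒] This fails. Under u = F, s = F, q = T, the left side is true but the right side is false.

[⇐] Assume the antecedent. If u is true, the antecedent forces (u = T, s = F, q = T) or (u = T, s = T, q = T), and q holds there. If u is false, the antecedent cannot hold. Either way q holds.

Only the reverse direction holds.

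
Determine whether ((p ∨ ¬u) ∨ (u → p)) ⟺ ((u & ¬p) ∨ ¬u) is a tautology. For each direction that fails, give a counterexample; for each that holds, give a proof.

Forward direction. This fails. Under u = T, p = T, the left side is true but the right side is false.

Converse. This fails. Under u = T, p = F, the left side is false but the right side is true.

(⇒) fails and (⇐) fails.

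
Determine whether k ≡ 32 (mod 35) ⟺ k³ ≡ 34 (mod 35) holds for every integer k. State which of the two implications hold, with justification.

Neither direction holds.

Forward direction. This fails: take k = 32. Then 32 ≡ 32 (mod 35), but 32³ = 32768 ≡ 8 (mod 35), not 34.

Converse. This fails: take k = 19. Then 19³ = 6859 ≡ 34 (mod 35), yet 19 ≡ 19 (mod 35), not 32.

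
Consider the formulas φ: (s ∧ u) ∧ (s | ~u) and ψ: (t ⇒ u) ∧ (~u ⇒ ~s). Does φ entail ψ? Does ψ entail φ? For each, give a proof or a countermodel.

Only the forward direction holds.

(⇐) This fails. Under u = F, t = F, s = F, the left side is false but the right side is true.

(⇒) Assume the antecedent. If u is true, (t ⇒ u) ∧ (~u ⇒ ~s) reduces to true regardless of the other variables. If u is false, the antecedent cannot hold. Either way (t ⇒ u) ∧ (~u ⇒ ~s) holds.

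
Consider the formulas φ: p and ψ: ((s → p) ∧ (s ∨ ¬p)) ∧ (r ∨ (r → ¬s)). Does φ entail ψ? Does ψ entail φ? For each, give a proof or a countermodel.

Neither implication holds.

(→) This fails. Under p = T, r = F, s = F, the left side is true but the right side is false.

(←) This fails. Under p = F, r = F, s = F, the left side is false but the right side is true.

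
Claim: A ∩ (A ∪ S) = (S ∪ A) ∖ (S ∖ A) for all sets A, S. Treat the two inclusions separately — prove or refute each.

Both inclusions hold.

Reverse inclusion. Let x ∈ (S ∪ A) ∖ (S ∖ A). Then either x ∈ A and x ∉ S; or x ∈ A ∩ S. In each case x ∈ A ∩ (A ∪ S), so (S ∪ A) ∖ (S ∖ A) ⊆ A ∩ (A ∪ S).

Forward inclusion. Let x ∈ A ∩ (A ∪ S). Then either x ∈ A and x ∉ S; or x ∈ A ∩ S. In each case x ∈ (S ∪ A) ∖ (S ∖ A), so A ∩ (A ∪ S) ⊆ (S ∪ A) ∖ (S ∖ A).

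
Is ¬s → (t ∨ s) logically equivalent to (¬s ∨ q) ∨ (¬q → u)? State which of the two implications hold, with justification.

Neither implication holds.

[⇒] This fails. Under q = F, s = T, u = F, t = F, the left side is true but the right side is false.

[⇐] This fails. Under q = F, s = F, u = F, t = F, the left side is false but the right side is true.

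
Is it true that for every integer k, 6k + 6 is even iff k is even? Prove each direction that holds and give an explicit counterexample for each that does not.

The forward direction fails; the converse holds.

(→) This fails: take k = 3. Then 6k + 6 = 24, which is even, yet k = 3 is odd, not even.

(←) Suppose k is even. Since 6 is even, 6k is even for every k, so 6k + 6 has the same parity as 6, which is even. Hence 6k + 6 is even.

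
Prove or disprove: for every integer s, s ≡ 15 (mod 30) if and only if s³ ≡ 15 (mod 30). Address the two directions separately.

Both implications hold.

(⇒) Suppose s ≡ 15 (mod 30). Write s = 30j + 15. Then (30j + 15)³ = 27000j³ + 40500j² + 20250j + 3375 = 30(900j³ + 1350j² + 675j + 112) + 15, so s³ ≡ 15 (mod 30).

(⇐) Conversely, suppose s³ ≡ 15 (mod 30). The only residue r in {0, …, 29} with r³ ≡ 15 (mod 30) is r = 15, so s ≡ 15 (mod 30).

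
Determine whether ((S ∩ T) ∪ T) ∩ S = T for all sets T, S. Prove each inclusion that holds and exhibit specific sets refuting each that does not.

Reverse inclusion. This inclusion fails. Take T = {1}, S = ∅; then 1 ∈ T but 1 ∉ ((S ∩ T) ∪ T) ∩ S.

Forward inclusion. Let x ∈ ((S ∩ T) ∪ T) ∩ S. Then x ∈ T ∩ S, from which x ∈ T.

(⊆) holds; (⊇) fails.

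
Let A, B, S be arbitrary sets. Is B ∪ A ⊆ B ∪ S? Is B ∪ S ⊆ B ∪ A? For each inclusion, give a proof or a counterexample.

(⊆) fails and (⊇) fails.

(⊆) This inclusion fails. Take A = {1}, B = ∅, S = ∅; then 1 ∈ B ∪ A but 1 ∉ B ∪ S.

(⊇) This inclusion fails. Take A = ∅, B = ∅, S = {1}; then 1 ∈ B ∪ S but 1 ∉ B ∪ A.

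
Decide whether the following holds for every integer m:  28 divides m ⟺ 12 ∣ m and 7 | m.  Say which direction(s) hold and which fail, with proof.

(⟹) This fails: take m = 28. Certainly 28 ∣ 28, but 12 ∤ 28.

(⟸) Suppose 12 ∣ m and 7 ∣ m. Any common multiple of 12 and 7 is a multiple of their lcm; here gcd(12, 7) = 1, so lcm(12, 7) = 12·7 = 84, so 84 ∣ m. Since 28 ∣ 84, it follows that 28 ∣ m.

Only the converse holds.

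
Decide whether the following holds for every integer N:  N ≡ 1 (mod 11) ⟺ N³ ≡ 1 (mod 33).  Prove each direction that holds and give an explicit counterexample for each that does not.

Only the converse holds.

(→) This fails: take N = 12. Then 12 ≡ 1 (mod 11), but 12³ = 1728 ≡ 12 (mod 33), not 1.

(←) Conversely, the residues r modulo 33 with r³ ≡ 1 (mod 33) are exactly {1}, and each is ≡ 1 (mod 11).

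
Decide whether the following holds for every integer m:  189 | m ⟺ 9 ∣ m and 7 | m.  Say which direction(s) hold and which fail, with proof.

(⇒) If 189 ∣ m, write m = 189q. Since 189 = 21·9, m = 9·(21q), so 9 ∣ m; and since 189 = 27·7, m = 7·(27q), so 7 ∣ m.

(⇐) This fails: take m = 63. Both 9 ∣ 63 and 7 ∣ 63, yet 63 is not a multiple of 189 (since 63 = 0·189 + 63), so 189 ∤ 63.

(⇒) holds; (⇐) fails.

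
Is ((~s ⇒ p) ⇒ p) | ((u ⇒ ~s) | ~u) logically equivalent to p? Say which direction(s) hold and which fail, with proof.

Converse. Assume the antecedent. If p is true, the consequent reduces to true regardless of the other variables. If p is false, the antecedent cannot hold. Either way the consequent holds.

Forward direction. This fails. Under p = F, u = F, s = F, the left side is true but the right side is false.

Not equivalent: only (⇐) holds.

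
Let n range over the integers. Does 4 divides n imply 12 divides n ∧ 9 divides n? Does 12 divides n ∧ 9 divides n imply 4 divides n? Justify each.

Only the converse holds.

(←) Suppose 12 ∣ n and 9 ∣ n. Any common multiple of 12 and 9 is a multiple of their lcm; here lcm(12, 9) = 12·9/gcd(12, 9) = 108/3 = 36, so 36 ∣ n. Since 4 ∣ 36, it follows that 4 ∣ n.

(→) This fails: take n = 4. Certainly 4 ∣ 4, but 12 ∤ 4.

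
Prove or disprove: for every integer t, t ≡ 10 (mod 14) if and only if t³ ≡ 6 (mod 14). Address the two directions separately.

(→) Suppose t ≡ 10 (mod 14). Write t = 14j + 10. Then (14j + 10)³ = 2744j³ + 5880j² + 4200j + 1000 = 14(196j³ + 420j² + 300j + 71) + 6, so t³ ≡ 6 (mod 14).

(←) This fails: take t = 6. Then 6³ = 216 ≡ 6 (mod 14), yet 6 ≡ 6 (mod 14), not 10.

Not equivalent: only (⇒) holds.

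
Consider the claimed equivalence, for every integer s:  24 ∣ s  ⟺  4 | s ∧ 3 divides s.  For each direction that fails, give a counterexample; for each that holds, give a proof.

Only the forward implication holds.

(⟹) If 24 ∣ s, write s = 24q. Since 24 = 6·4, s = 4·(6q), so 4 ∣ s; and since 24 = 8·3, s = 3·(8q), so 3 ∣ s.

(⟸) This fails: take s = 12. Both 4 ∣ 12 and 3 ∣ 12, yet 12 is not a multiple of 24 (since 12 = 0·24 + 12), so 24 ∤ 12.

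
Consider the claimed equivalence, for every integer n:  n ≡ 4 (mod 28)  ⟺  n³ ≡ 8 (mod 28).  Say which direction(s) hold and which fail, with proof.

Not equivalent: only (⇒) holds.

(⇐) This fails: take n = 2. Then 2³ = 8 ≡ 8 (mod 28), yet 2 ≡ 2 (mod 28), not 4.

(⇒) Suppose n ≡ 4 (mod 28). Write n = 28j + 4. Then (28j + 4)³ = 21952j³ + 9408j² + 1344j + 64 = 28(784j³ + 336j² + 48j + 2) + 8, so n³ ≡ 8 (mod 28).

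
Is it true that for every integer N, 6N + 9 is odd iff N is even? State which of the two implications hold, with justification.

Not equivalent: only (⇐) holds.

(⟹) This fails: take N = 3. Then 6N + 9 = 27, which is odd, yet N = 3 is odd, not even.

(⟸) Suppose N is even. Since 6 is even, 6N is even for every N, so 6N + 9 has the same parity as 9, which is odd. Hence 6N + 9 is odd.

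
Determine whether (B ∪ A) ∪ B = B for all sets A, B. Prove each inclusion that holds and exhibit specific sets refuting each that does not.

The sets are not equal: only the reverse inclusion holds.

Forward inclusion. This inclusion fails. Take A = {1}, B = ∅; then 1 ∈ (B ∪ A) ∪ B but 1 ∉ B.

Reverse inclusion. Let x ∈ B. Then either x ∈ B and x ∉ A; or x ∈ A ∩ B. In each case x ∈ (B ∪ A) ∪ B, so B ⊆ (B ∪ A) ∪ B.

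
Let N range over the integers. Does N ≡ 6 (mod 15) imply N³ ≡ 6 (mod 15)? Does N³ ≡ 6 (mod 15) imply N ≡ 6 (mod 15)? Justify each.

Both directions hold; the statement is true.

Forward direction. Suppose N ≡ 6 (mod 15). Write N = 15j + 6. Then (15j + 6)³ = 3375j³ + 4050j² + 1620j + 216 = 15(225j³ + 270j² + 108j + 14) + 6, so N³ ≡ 6 (mod 15).

Converse. Suppose N³ ≡ 6 (mod 15). The only residue r in {0, …, 14} with r³ ≡ 6 (mod 15) is r = 6, so N ≡ 6 (mod 15).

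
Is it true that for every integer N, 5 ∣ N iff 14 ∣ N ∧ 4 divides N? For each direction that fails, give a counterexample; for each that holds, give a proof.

[⇒] This fails: take N = 5. Certainly 5 ∣ 5, but 14 ∤ 5.

[⇐] This fails: take N = 28. Both 14 ∣ 28 and 4 ∣ 28, yet 28 is not a multiple of 5 (since 28 = 5·5 + 3), so 5 ∤ 28.

(⇒) fails and (⇐) fails.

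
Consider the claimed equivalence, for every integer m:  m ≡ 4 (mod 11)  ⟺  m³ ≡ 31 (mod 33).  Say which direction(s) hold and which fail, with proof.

Only the reverse direction holds.

[⇒] This fails: take m = 15. Then 15 ≡ 4 (mod 11), but 15³ = 3375 ≡ 9 (mod 33), not 31.

[⇐] Conversely, the residues r modulo 33 with r³ ≡ 31 (mod 33) are exactly {4}, and each is ≡ 4 (mod 11).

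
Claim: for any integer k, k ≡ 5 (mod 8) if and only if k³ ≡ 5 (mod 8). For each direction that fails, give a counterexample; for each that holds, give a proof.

The biconditional holds.

(⇒) Suppose k ≡ 5 (mod 8). Write k = 8j + 5. Then (8j + 5)³ = 512j³ + 960j² + 600j + 125 = 8(64j³ + 120j² + 75j + 15) + 5, so k³ ≡ 5 (mod 8).

(⇐) Conversely, suppose k³ ≡ 5 (mod 8). The only residue r in {0, …, 7} with r³ ≡ 5 (mod 8) is r = 5, so k ≡ 5 (mod 8).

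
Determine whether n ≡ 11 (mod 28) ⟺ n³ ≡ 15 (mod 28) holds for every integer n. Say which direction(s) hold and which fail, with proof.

Only the forward implication holds.

(←) This fails: take n = 15. Then 15³ = 3375 ≡ 15 (mod 28), yet 15 ≡ 15 (mod 28), not 11.

(→) Suppose n ≡ 11 (mod 28). Write n = 28j + 11. Then (28j + 11)³ = 21952j³ + 25872j² + 10164j + 1331 = 28(784j³ + 924j² + 363j + 47) + 15, so n³ ≡ 15 (mod 28).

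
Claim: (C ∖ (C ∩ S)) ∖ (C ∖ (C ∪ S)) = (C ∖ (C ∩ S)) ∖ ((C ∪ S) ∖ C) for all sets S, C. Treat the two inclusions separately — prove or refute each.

(⊆) Let x ∈ (C ∖ (C ∩ S)) ∖ (C ∖ (C ∪ S)). Then x ∈ C and x ∉ S, from which x ∈ (C ∖ (C ∩ S)) ∖ ((C ∪ S) ∖ C).

(⊇) Let x ∈ (C ∖ (C ∩ S)) ∖ ((C ∪ S) ∖ C). Then x ∈ C and x ∉ S, from which x ∈ (C ∖ (C ∩ S)) ∖ (C ∖ (C ∪ S)).

Both inclusions hold.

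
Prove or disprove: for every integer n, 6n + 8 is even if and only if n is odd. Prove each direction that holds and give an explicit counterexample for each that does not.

(⇒) This fails: take n = 4. Then 6n + 8 = 32, which is even, yet n = 4 is even, not odd.

(⇐) Suppose n is odd. Since 6 is even, 6n is even for every n, so 6n + 8 has the same parity as 8, which is even. Hence 6n + 8 is even.

The forward direction fails; the converse holds.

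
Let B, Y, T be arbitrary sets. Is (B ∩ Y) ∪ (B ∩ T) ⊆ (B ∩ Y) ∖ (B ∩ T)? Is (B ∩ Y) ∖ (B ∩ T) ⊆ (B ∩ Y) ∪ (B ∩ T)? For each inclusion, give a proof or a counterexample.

(⊆) This inclusion fails. Take B = {1}, Y = ∅, T = {1}; then 1 ∈ (B ∩ Y) ∪ (B ∩ T) but 1 ∉ (B ∩ Y) ∖ (B ∩ T).

(⊇) Let x ∈ (B ∩ Y) ∖ (B ∩ T). Then x ∈ B ∩ Y and x ∉ T, from which x ∈ (B ∩ Y) ∪ (B ∩ T).

The sets are not equal: only the reverse inclusion holds.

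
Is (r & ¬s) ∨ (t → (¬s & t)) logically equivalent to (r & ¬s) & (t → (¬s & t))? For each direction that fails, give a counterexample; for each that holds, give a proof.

Only the reverse direction holds.

[⇒] This fails. Under t = F, s = F, r = F, the left side is true but the right side is false.

[⇐] Assume the antecedent. If t is true, the antecedent forces (t = T, s = F, r = T), and (r & ¬s) ∨ (t → (¬s & t)) holds there. If t is false, (r & ¬s) ∨ (t → (¬s & t)) reduces to true regardless of the other variables. Either way (r & ¬s) ∨ (t → (¬s & t)) holds.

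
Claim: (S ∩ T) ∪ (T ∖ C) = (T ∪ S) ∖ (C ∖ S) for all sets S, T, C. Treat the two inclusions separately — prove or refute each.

The sets are not equal: only the forward inclusion holds.

Forward inclusion. Let x ∈ (S ∩ T) ∪ (T ∖ C). Then either x ∈ T and x ∉ S, C; or x ∈ S ∩ T and x ∉ C; or x ∈ S ∩ T ∩ C. In each case x ∈ (T ∪ S) ∖ (C ∖ S), so (S ∩ T) ∪ (T ∖ C) ⊆ (T ∪ S) ∖ (C ∖ S).

Reverse inclusion. This inclusion fails. Take S = {1}, T = ∅, C = ∅; then 1 ∈ (T ∪ S) ∖ (C ∖ S) but 1 ∉ (S ∩ T) ∪ (T ∖ C).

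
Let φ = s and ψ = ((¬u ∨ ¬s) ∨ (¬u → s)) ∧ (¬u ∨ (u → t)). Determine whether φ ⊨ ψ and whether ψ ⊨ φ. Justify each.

Neither direction holds.

Forward direction. This fails. Under t = F, s = T, u = T, the left side is true but the right side is false.

Converse. This fails. Under t = F, s = F, u = F, the left side is false but the right side is true.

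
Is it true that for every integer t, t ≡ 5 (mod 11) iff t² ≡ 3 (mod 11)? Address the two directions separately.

(⇒) Suppose t ≡ 5 (mod 11). Write t = 11j + 5. Then (11j + 5)² = 121j² + 110j + 25 = 11(11j² + 10j + 2) + 3, so t² ≡ 3 (mod 11).

(⇐) This fails: take t = 6. Then 6² = 36 ≡ 3 (mod 11), yet 6 ≡ 6 (mod 11), not 5.

(⇒) holds; (⇐) fails.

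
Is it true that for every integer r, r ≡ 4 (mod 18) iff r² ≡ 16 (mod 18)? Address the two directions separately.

(⟸) This fails: take r = 14. Then 14² = 196 ≡ 16 (mod 18), yet 14 ≡ 14 (mod 18), not 4.

(⟹) Suppose r ≡ 4 (mod 18). Write r = 18j + 4. Then (18j + 4)² = 324j² + 144j + 16 = 18(18j² + 8j) + 16, so r² ≡ 16 (mod 18).

(⇒) holds; (⇐) fails.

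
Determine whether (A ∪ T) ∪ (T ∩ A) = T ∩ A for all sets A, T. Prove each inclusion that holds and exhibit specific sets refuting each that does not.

(⊆) fails; (⊇) holds.

Reverse inclusion. Let x ∈ T ∩ A. Then x ∈ A ∩ T, from which x ∈ (A ∪ T) ∪ (T ∩ A).

Forward inclusion. This inclusion fails. Take A = {1}, T = ∅; then 1 ∈ (A ∪ T) ∪ (T ∩ A) but 1 ∉ T ∩ A.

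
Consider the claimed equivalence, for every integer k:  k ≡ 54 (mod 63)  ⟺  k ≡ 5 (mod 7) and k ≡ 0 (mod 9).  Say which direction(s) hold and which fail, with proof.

Forward direction. Suppose k ≡ 54 (mod 63); write k = 63j + 54. Since 7 ∣ 63, reducing mod 7 gives k ≡ 54 ≡ 5 (mod 7); since 9 ∣ 63, reducing mod 9 gives k ≡ 54 ≡ 0 (mod 9).

Converse. If k ≡ 5 (mod 7) and k ≡ 0 (mod 9), then by the Chinese remainder theorem k ≡ 54 (mod 63). This is exactly k ≡ 54 (mod 63).

Both implications hold.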